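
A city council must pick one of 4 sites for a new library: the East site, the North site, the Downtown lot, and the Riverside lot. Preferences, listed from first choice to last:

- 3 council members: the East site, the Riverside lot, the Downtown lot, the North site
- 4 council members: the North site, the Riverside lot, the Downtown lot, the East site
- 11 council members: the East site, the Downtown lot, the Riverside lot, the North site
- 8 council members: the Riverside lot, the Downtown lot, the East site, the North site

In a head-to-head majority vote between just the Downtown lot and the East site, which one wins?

Voters preferring the Downtown lot to the East site: 12; preferring the East site to the Downtown lot: 14.
the East site wins the head-to-head.

the East site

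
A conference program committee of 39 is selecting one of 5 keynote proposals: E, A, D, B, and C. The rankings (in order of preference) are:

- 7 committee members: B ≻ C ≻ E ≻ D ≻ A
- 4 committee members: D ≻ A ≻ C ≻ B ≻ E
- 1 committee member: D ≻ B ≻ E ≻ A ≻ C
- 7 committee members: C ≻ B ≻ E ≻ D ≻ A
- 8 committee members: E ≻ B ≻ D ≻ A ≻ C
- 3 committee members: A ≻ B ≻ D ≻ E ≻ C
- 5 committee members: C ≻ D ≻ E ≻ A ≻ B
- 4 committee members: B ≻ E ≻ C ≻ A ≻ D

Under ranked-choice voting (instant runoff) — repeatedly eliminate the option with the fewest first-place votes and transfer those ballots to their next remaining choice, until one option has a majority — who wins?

Round 1: E 8, A 3, D 5, B 11, C 12. Eliminate A.
Round 2: E 8, D 5, B 14, C 12. Eliminate D.
Round 3: E 8, B 15, C 16. Eliminate E.
Round 4: B 23, C 16. B has a majority.

B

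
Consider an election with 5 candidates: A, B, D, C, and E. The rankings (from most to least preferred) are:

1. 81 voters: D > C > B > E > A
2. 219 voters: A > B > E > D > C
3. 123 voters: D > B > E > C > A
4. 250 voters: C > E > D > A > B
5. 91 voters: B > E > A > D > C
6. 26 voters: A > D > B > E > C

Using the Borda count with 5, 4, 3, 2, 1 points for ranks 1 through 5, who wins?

A: 81·1 + 219·5 + 123·1 + 250·2 + 91·3 + 26·5 = 2202
B: 81·3 + 219·4 + 123·4 + 250·1 + 91·5 + 26·3 = 2394
D: 81·5 + 219·2 + 123·5 + 250·3 + 91·2 + 26·4 = 2494
C: 81·4 + 219·1 + 123·2 + 250·5 + 91·1 + 26·1 = 2156
E: 81·2 + 219·3 + 123·3 + 250·4 + 91·4 + 26·2 = 2604
E has the highest Borda score (2604).

E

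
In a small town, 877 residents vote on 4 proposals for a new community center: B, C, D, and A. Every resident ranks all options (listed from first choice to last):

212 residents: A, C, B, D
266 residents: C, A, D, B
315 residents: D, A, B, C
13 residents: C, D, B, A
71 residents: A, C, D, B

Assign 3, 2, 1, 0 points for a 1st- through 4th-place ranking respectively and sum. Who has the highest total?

A

B: 212·1 + 266·0 + 315·1 + 13·1 + 71·0 = 540
C: 212·2 + 266·3 + 315·0 + 13·3 + 71·2 = 1403
D: 212·0 + 266·1 + 315·3 + 13·2 + 71·1 = 1308
A: 212·3 + 266·2 + 315·2 + 13·0 + 71·3 = 2011
A has the highest Borda score (2011).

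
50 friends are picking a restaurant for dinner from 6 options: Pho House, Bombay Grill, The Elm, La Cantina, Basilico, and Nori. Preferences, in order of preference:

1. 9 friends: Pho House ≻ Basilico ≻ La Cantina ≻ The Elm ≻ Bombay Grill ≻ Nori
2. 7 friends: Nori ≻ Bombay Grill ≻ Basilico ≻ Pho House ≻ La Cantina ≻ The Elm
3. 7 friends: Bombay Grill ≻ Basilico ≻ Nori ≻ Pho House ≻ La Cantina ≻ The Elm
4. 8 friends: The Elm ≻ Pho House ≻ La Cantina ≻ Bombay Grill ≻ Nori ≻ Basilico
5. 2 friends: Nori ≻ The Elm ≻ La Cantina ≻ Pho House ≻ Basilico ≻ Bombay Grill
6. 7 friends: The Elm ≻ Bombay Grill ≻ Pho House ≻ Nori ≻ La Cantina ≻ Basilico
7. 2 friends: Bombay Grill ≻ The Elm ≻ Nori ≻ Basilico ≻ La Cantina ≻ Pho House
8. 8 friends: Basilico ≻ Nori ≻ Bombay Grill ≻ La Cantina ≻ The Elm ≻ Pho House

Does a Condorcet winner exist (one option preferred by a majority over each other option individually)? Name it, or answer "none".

Checking pairwise contests:
Bombay Grill beats Pho House 31–19.
The Elm beats Bombay Grill 26–24.
La Cantina beats The Elm 31–19.
Pho House beats La Cantina 38–12.
Pho House beats Basilico 26–24.
Bombay Grill beats Nori 33–17.
Every option loses at least one head-to-head, so there is no Condorcet winner.

none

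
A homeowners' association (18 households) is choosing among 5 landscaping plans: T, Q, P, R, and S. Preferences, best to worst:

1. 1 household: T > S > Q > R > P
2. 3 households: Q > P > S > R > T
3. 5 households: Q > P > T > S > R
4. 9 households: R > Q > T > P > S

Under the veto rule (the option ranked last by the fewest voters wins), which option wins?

Q

Last-place votes: T 3, Q 0, P 1, R 5, S 9.
Q is ranked last by the fewest voters, so Q wins.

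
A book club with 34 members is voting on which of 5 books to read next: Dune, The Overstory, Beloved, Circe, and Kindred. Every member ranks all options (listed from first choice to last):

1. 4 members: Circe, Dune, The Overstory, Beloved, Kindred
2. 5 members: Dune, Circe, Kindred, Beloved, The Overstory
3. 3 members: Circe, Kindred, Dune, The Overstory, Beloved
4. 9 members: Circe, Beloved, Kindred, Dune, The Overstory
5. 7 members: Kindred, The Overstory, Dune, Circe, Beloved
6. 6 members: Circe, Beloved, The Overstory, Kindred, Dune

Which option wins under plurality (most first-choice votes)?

First-place votes: Dune 5, The Overstory 0, Beloved 0, Circe 22, Kindred 7.
Circe has the most first-place votes.

Circe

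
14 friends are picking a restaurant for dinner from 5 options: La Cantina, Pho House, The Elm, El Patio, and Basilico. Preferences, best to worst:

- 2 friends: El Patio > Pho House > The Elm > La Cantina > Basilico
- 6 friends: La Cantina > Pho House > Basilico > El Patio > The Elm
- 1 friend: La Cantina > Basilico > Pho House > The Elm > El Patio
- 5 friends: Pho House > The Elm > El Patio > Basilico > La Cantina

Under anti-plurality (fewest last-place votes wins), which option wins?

Last-place votes: La Cantina 5, Pho House 0, The Elm 6, El Patio 1, Basilico 2.
Pho House is ranked last by the fewest voters, so Pho House wins.

Pho House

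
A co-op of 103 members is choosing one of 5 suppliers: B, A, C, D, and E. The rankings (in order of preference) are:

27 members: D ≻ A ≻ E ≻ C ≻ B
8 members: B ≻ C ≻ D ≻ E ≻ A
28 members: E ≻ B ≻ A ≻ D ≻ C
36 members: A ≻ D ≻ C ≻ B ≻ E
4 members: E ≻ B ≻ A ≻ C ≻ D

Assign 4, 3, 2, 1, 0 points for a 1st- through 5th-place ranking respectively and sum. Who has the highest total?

B: 27·0 + 8·4 + 28·3 + 36·1 + 4·3 = 164
A: 27·3 + 8·0 + 28·2 + 36·4 + 4·2 = 289
C: 27·1 + 8·3 + 28·0 + 36·2 + 4·1 = 127
D: 27·4 + 8·2 + 28·1 + 36·3 + 4·0 = 260
E: 27·2 + 8·1 + 28·4 + 36·0 + 4·4 = 190
A has the highest Borda score (289).

A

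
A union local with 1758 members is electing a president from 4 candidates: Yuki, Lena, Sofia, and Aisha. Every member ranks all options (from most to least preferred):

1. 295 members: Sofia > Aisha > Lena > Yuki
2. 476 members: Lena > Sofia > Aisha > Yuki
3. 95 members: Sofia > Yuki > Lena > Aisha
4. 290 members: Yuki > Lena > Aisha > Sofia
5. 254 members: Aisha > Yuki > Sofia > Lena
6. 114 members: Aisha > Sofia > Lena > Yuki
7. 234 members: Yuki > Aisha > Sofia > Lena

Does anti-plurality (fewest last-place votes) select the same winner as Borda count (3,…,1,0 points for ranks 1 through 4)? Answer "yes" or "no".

Anti-plurality — last-place votes: Yuki 885, Lena 488, Sofia 290, Aisha 95. Winner: Aisha.
Borda — scores: Yuki 2270, Lena 2512, Sofia 2838, Aisha 2928. Winner: Aisha.
The two methods agree.

yes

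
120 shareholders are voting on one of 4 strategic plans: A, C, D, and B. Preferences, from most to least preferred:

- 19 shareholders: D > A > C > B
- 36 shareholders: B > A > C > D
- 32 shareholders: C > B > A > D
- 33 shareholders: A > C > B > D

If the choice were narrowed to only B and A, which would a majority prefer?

Voters preferring B to A: 68; preferring A to B: 52.
B wins the head-to-head.

B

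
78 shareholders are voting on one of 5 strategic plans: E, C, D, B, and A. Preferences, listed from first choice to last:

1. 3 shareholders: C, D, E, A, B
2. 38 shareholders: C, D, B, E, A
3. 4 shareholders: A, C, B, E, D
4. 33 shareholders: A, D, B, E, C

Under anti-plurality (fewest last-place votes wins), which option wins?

E

Last-place votes: E 0, C 33, D 4, B 3, A 38.
E is ranked last by the fewest voters, so E wins.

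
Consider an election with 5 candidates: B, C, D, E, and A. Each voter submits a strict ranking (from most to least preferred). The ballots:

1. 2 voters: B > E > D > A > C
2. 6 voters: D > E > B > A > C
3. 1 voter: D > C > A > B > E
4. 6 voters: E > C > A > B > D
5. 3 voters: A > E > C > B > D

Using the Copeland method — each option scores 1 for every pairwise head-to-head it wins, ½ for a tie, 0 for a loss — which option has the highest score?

B: beats D; loses to C, E, and A → score 1.
C: beats B; ties D; loses to E and A → score 1.5.
D: ties C and A; loses to B and E → score 1.
E: beats B, C, D, and A → score 4.
A: beats B and C; ties D; loses to E → score 2.5.
E has the best pairwise record.

E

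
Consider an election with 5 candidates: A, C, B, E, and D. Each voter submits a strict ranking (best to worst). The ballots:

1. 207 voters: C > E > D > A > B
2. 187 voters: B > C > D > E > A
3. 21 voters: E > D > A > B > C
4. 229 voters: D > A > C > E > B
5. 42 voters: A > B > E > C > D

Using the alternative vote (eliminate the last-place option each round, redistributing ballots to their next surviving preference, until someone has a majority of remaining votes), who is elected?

Round 1: A 42, C 207, B 187, E 21, D 229. Eliminate E.
Round 2: A 42, C 207, B 187, D 250. Eliminate A.
Round 3: C 207, B 229, D 250. Eliminate C.
Round 4: B 229, D 457. D has a majority.

D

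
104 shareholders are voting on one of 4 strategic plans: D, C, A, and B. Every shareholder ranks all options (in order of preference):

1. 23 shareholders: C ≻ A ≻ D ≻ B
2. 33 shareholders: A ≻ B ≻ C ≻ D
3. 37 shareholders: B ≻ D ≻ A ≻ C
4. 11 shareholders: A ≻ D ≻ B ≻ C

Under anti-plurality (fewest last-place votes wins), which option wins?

Last-place votes: D 33, C 48, A 0, B 23.
A is ranked last by the fewest voters, so A wins.

A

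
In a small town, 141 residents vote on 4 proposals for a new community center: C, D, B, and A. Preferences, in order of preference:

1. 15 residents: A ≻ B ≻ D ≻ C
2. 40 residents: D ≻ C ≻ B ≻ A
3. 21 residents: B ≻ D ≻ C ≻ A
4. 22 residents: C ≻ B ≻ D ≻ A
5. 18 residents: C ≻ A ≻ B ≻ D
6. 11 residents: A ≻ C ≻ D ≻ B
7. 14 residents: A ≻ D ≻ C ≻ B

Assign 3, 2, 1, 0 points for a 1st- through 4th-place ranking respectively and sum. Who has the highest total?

C

C: 15·0 + 40·2 + 21·1 + 22·3 + 18·3 + 11·2 + 14·1 = 257
D: 15·1 + 40·3 + 21·2 + 22·1 + 18·0 + 11·1 + 14·2 = 238
B: 15·2 + 40·1 + 21·3 + 22·2 + 18·1 + 11·0 + 14·0 = 195
A: 15·3 + 40·0 + 21·0 + 22·0 + 18·2 + 11·3 + 14·3 = 156
C has the highest Borda score (257).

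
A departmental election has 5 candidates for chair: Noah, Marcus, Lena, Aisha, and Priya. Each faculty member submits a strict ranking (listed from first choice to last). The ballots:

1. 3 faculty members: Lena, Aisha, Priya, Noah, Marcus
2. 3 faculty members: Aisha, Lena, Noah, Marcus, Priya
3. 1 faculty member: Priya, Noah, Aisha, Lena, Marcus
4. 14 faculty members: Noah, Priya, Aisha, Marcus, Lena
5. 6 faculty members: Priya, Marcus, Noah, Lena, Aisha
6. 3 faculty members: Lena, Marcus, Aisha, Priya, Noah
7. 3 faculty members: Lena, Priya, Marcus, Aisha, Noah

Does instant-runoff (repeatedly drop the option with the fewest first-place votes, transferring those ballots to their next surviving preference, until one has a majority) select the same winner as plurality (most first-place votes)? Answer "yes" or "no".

Instant-runoff — R1 Noah 14, Marcus 0, Lena 9, Aisha 3, Priya 7 (Marcus out); R2 Noah 14, Lena 9, Aisha 3, Priya 7 (Aisha out); R3 Noah 14, Lena 12, Priya 7 (Priya out); R4 Noah 21, Lena 12 (Noah winner). Winner: Noah.
Plurality — first-place votes: Noah 14, Marcus 0, Lena 9, Aisha 3, Priya 7. Winner: Noah.
The two methods agree.

yes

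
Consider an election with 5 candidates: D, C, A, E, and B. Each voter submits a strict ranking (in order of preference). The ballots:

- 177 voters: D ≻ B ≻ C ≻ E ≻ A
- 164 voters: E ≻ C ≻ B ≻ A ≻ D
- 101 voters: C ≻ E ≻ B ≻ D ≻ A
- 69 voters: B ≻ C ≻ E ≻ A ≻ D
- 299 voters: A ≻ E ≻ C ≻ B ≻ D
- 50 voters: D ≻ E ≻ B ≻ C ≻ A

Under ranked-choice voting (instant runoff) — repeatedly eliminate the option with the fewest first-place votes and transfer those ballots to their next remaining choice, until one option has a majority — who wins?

Round 1: D 227, C 101, A 299, E 164, B 69. Eliminate B.
Round 2: D 227, C 170, A 299, E 164. Eliminate E.
Round 3: D 227, C 334, A 299. Eliminate D.
Round 4: C 561, A 299. C has a majority.

C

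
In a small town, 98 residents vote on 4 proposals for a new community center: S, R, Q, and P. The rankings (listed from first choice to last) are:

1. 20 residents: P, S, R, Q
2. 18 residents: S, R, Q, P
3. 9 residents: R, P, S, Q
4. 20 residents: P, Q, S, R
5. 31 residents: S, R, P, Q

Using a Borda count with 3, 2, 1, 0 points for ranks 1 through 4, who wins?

S

S: 20·2 + 18·3 + 9·1 + 20·1 + 31·3 = 216
R: 20·1 + 18·2 + 9·3 + 20·0 + 31·2 = 145
Q: 20·0 + 18·1 + 9·0 + 20·2 + 31·0 = 58
P: 20·3 + 18·0 + 9·2 + 20·3 + 31·1 = 169
S has the highest Borda score (216).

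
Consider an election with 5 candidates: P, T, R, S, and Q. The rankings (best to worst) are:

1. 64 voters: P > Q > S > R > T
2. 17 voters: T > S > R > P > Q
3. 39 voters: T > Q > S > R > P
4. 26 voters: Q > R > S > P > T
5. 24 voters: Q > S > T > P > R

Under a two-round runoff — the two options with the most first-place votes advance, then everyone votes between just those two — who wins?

P

Round 1 first-place votes: P 64, T 56, R 0, S 0, Q 50.
P and T advance.
Runoff: P is preferred to T by 90 voters; T by 80.
P wins the runoff.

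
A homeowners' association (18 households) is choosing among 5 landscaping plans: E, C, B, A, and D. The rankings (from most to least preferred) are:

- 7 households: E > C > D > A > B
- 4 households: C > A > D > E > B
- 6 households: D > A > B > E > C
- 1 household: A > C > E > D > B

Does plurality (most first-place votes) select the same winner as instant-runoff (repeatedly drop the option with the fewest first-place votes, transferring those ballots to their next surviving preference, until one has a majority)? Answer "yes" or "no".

Plurality — first-place votes: E 7, C 4, B 0, A 1, D 6. Winner: E.
Instant-runoff — R1 E 7, C 4, B 0, A 1, D 6 (B out); R2 E 7, C 4, A 1, D 6 (A out); R3 E 7, C 5, D 6 (C out); R4 E 8, D 10 (D winner). Winner: D.
The two methods disagree.

no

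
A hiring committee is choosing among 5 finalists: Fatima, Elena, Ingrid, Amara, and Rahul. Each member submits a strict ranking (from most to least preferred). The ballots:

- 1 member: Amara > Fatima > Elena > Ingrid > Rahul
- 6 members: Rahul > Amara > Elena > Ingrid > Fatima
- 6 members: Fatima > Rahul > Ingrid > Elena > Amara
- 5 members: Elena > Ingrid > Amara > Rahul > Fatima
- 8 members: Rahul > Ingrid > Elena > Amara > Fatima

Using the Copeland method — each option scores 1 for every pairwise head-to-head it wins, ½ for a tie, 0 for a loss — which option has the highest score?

Fatima: loses to Elena, Ingrid, Amara, and Rahul → score 0.
Elena: beats Fatima and Amara; loses to Ingrid and Rahul → score 2.
Ingrid: beats Fatima, Elena, and Amara; loses to Rahul → score 3.
Amara: beats Fatima; loses to Elena, Ingrid, and Rahul → score 1.
Rahul: beats Fatima, Elena, Ingrid, and Amara → score 4.
Rahul has the best pairwise record.

Rahul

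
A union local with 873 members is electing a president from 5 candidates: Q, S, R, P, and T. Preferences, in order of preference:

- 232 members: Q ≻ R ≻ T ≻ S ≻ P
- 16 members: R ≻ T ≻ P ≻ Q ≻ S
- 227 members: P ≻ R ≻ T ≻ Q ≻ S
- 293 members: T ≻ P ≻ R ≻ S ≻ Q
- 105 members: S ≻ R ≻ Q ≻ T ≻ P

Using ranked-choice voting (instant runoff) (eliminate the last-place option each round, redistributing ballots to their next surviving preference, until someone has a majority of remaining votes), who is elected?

Round 1: Q 232, S 105, R 16, P 227, T 293. Eliminate R.
Round 2: Q 232, S 105, P 227, T 309. Eliminate S.
Round 3: Q 337, P 227, T 309. Eliminate P.
Round 4: Q 337, T 536. T has a majority.

T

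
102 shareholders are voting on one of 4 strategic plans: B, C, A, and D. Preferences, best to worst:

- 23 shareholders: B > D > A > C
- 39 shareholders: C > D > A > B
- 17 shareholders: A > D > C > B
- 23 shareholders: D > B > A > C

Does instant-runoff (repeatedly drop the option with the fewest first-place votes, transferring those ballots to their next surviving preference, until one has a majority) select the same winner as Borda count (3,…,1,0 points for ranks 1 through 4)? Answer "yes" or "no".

yes

Instant-runoff — R1 B 23, C 39, A 17, D 23 (A out); R2 B 23, C 39, D 40 (B out); R3 C 39, D 63 (D winner). Winner: D.
Borda — scores: B 115, C 134, A 136, D 227. Winner: D.
The two methods agree.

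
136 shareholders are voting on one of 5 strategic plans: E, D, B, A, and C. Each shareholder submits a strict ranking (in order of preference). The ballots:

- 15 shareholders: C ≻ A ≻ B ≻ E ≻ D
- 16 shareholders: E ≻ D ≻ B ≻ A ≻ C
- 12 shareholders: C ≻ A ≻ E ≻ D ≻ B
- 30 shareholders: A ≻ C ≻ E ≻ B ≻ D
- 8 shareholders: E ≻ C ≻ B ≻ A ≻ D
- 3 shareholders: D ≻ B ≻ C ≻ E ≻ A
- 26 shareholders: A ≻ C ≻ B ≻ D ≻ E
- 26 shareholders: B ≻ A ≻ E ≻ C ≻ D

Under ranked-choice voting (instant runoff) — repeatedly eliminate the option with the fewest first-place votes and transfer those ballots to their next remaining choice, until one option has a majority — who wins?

Round 1: E 24, D 3, B 26, A 56, C 27. Eliminate D.
Round 2: E 24, B 29, A 56, C 27. Eliminate E.
Round 3: B 45, A 56, C 35. Eliminate C.
Round 4: B 53, A 83. A has a majority.

A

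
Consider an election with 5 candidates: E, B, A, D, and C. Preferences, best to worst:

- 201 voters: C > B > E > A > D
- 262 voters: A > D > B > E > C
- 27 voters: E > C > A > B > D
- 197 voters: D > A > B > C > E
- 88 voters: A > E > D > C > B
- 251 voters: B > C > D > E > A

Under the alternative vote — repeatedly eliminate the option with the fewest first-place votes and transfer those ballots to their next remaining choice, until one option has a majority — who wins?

Round 1: E 27, B 251, A 350, D 197, C 201. Eliminate E.
Round 2: B 251, A 350, D 197, C 228. Eliminate D.
Round 3: B 251, A 547, C 228. A has a majority.

A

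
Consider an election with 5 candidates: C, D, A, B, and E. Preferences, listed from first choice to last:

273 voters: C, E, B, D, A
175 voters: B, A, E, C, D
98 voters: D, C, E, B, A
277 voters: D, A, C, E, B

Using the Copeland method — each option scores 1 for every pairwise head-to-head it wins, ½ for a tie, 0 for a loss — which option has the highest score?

C

C: beats D, B, and E; loses to A → score 3.
D: beats A; loses to C, B, and E → score 1.
A: beats C and E; loses to D and B → score 2.
B: beats D and A; loses to C and E → score 2.
E: beats D and B; loses to C and A → score 2.
C has the best pairwise record.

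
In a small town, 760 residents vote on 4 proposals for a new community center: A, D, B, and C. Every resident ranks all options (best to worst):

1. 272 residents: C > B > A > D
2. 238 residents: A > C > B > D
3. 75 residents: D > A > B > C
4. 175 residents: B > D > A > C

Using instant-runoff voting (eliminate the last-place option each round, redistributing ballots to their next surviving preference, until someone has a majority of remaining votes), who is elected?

Round 1: A 238, D 75, B 175, C 272. Eliminate D.
Round 2: A 313, B 175, C 272. Eliminate B.
Round 3: A 488, C 272. A has a majority.

A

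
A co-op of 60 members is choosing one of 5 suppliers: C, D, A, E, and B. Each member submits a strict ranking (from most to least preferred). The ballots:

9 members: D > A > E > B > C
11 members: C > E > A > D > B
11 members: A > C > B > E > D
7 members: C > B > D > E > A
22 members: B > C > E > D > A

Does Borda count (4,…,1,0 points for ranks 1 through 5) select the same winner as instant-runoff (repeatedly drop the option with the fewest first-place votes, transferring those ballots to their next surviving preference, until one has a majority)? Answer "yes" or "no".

Borda — scores: C 171, D 83, A 93, E 113, B 140. Winner: C.
Instant-runoff — R1 C 18, D 9, A 11, E 0, B 22 (E out); R2 C 18, D 9, A 11, B 22 (D out); R3 C 18, A 20, B 22 (C out); R4 A 31, B 29 (A winner). Winner: A.
The two methods disagree.

no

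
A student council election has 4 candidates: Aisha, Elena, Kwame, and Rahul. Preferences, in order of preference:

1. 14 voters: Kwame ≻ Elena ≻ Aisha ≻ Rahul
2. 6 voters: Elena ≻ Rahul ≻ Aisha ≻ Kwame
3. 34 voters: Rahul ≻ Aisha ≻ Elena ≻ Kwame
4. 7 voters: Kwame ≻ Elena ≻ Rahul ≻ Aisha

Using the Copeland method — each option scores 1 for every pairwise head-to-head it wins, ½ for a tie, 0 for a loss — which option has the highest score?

Aisha: beats Elena and Kwame; loses to Rahul → score 2.
Elena: beats Kwame; loses to Aisha and Rahul → score 1.
Kwame: loses to Aisha, Elena, and Rahul → score 0.
Rahul: beats Aisha, Elena, and Kwame → score 3.
Rahul has the best pairwise record.

Rahul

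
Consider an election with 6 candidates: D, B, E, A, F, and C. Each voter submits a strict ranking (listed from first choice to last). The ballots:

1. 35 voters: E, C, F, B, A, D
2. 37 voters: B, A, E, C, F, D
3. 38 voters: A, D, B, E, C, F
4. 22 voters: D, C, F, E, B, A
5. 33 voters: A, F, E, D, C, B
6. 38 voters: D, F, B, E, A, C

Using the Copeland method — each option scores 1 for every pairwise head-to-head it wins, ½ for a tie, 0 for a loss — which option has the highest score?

D: beats B and C; loses to E, A, and F → score 2.
B: beats E, A, and C; loses to D and F → score 3.
E: beats D, F, and C; loses to B and A → score 3.
A: beats D, E, F, and C; loses to B → score 4.
F: beats D and B; loses to E, A, and C → score 2.
C: beats F; loses to D, B, E, and A → score 1.
A has the best pairwise record.

A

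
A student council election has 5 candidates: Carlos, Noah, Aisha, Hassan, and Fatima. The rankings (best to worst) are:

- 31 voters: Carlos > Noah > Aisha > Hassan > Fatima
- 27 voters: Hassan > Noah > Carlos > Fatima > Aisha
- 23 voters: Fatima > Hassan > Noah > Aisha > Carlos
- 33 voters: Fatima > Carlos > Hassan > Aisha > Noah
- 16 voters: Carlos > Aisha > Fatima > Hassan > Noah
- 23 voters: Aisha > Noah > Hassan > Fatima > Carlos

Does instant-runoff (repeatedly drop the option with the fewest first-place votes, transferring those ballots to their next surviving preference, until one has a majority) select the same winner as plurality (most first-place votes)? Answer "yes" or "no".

no

Instant-runoff — R1 Carlos 47, Noah 0, Aisha 23, Hassan 27, Fatima 56 (Noah out); R2 Carlos 47, Aisha 23, Hassan 27, Fatima 56 (Aisha out); R3 Carlos 47, Hassan 50, Fatima 56 (Carlos out); R4 Hassan 81, Fatima 72 (Hassan winner). Winner: Hassan.
Plurality — first-place votes: Carlos 47, Noah 0, Aisha 23, Hassan 27, Fatima 56. Winner: Fatima.
The two methods disagree.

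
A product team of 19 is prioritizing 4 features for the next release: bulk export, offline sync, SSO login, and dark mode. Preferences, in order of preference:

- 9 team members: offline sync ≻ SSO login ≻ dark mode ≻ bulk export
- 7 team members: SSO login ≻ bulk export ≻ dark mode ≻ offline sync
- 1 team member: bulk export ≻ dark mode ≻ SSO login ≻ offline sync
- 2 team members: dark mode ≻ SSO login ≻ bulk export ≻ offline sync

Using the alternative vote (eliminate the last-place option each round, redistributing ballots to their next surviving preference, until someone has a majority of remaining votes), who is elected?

Round 1: bulk export 1, offline sync 9, SSO login 7, dark mode 2. Eliminate bulk export.
Round 2: offline sync 9, SSO login 7, dark mode 3. Eliminate dark mode.
Round 3: offline sync 9, SSO login 10. SSO login has a majority.

SSO login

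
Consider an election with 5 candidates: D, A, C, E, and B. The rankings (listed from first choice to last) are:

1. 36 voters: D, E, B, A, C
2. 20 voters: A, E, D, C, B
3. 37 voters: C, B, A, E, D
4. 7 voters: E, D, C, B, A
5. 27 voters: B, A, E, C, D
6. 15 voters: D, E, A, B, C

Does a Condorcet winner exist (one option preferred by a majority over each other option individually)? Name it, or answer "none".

none

Checking pairwise contests:
A beats D 84–58.
B beats A 107–35.
D beats C 78–64.
A beats E 84–58.
D beats B 78–64.
Every option loses at least one head-to-head, so there is no Condorcet winner.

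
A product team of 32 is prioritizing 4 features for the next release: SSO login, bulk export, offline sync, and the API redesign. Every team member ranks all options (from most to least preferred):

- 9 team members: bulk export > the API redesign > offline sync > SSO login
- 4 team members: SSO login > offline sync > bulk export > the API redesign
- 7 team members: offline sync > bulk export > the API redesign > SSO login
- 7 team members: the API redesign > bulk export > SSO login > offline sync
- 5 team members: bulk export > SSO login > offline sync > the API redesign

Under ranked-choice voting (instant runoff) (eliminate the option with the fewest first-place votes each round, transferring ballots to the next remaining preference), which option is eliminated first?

SSO login

Round 1: SSO login 4, bulk export 14, offline sync 7, the API redesign 7. Eliminate SSO login.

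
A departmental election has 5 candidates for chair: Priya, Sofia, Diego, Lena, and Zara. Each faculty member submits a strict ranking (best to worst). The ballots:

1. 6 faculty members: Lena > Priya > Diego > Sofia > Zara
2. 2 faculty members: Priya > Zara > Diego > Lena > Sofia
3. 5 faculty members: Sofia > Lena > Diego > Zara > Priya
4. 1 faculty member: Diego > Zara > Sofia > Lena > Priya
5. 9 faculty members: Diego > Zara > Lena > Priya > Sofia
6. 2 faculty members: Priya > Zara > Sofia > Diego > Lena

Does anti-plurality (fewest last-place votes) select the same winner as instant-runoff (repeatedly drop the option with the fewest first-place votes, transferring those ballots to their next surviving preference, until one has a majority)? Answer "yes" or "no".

Anti-plurality — last-place votes: Priya 6, Sofia 11, Diego 0, Lena 2, Zara 6. Winner: Diego.
Instant-runoff — R1 Priya 4, Sofia 5, Diego 10, Lena 6, Zara 0 (Zara out); R2 Priya 4, Sofia 5, Diego 10, Lena 6 (Priya out); R3 Sofia 7, Diego 12, Lena 6 (Lena out); R4 Sofia 7, Diego 18 (Diego winner). Winner: Diego.
The two methods agree.

yes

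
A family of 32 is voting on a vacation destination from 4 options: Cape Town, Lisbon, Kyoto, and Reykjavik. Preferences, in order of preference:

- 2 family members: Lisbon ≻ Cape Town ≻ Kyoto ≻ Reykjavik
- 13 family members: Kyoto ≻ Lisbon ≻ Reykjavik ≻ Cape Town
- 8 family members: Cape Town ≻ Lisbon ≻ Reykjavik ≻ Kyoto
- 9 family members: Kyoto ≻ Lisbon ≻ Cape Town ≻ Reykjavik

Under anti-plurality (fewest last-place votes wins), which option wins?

Lisbon

Last-place votes: Cape Town 13, Lisbon 0, Kyoto 8, Reykjavik 11.
Lisbon is ranked last by the fewest voters, so Lisbon wins.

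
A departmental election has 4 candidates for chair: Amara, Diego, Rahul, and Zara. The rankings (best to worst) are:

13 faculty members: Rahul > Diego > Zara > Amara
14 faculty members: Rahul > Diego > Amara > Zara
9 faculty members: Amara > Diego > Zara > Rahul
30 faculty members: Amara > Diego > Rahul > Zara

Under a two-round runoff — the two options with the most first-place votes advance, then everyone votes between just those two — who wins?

Round 1 first-place votes: Amara 39, Diego 0, Rahul 27, Zara 0.
Amara and Rahul advance.
Runoff: Amara is preferred to Rahul by 39 voters; Rahul by 27.
Amara wins the runoff.

Amara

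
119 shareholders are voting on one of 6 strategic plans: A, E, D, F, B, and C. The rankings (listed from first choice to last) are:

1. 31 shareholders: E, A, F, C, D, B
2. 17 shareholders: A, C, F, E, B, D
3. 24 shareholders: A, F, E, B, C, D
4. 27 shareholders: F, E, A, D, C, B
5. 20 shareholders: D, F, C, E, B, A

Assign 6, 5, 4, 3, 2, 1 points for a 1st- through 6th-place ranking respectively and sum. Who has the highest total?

A: 31·5 + 17·6 + 24·6 + 27·4 + 20·1 = 529
E: 31·6 + 17·3 + 24·4 + 27·5 + 20·3 = 528
D: 31·2 + 17·1 + 24·1 + 27·3 + 20·6 = 304
F: 31·4 + 17·4 + 24·5 + 27·6 + 20·5 = 574
B: 31·1 + 17·2 + 24·3 + 27·1 + 20·2 = 204
C: 31·3 + 17·5 + 24·2 + 27·2 + 20·4 = 360
F has the highest Borda score (574).

F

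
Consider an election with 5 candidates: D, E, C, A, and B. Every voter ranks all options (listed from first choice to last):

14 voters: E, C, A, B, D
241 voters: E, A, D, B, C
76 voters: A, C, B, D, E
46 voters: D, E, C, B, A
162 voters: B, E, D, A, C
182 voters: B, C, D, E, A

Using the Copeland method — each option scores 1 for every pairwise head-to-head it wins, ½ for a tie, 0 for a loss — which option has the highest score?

D: beats C and A; loses to E and B → score 2.
E: beats D, C, and A; loses to B → score 3.
C: loses to D, E, A, and B → score 0.
A: beats C; loses to D, E, and B → score 1.
B: beats D, E, C, and A → score 4.
B has the best pairwise record.

B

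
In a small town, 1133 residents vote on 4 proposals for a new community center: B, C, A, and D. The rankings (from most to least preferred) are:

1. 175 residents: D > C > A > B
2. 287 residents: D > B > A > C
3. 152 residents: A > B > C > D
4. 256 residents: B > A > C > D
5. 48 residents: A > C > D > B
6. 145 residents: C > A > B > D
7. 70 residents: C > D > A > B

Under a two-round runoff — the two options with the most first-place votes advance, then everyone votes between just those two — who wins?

Round 1 first-place votes: B 256, C 215, A 200, D 462.
D and B advance.
Runoff: D is preferred to B by 580 voters; B by 553.
D wins the runoff.

D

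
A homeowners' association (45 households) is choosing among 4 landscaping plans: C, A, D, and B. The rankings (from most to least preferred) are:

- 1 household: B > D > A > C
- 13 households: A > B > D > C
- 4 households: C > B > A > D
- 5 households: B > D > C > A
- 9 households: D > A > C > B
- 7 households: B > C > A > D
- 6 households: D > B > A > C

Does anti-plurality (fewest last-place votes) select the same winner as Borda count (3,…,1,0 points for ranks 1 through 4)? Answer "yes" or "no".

Anti-plurality — last-place votes: C 20, A 5, D 11, B 9. Winner: A.
Borda — scores: C 40, A 75, D 70, B 85. Winner: B.
The two methods disagree.

no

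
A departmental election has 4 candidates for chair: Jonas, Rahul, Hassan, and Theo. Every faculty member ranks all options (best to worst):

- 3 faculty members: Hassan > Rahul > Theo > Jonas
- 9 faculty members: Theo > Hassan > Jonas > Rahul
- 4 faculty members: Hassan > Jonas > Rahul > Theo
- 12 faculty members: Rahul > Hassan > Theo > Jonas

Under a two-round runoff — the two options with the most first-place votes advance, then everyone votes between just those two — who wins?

Rahul

Round 1 first-place votes: Jonas 0, Rahul 12, Hassan 7, Theo 9.
Rahul and Theo advance.
Runoff: Rahul is preferred to Theo by 19 voters; Theo by 9.
Rahul wins the runoff.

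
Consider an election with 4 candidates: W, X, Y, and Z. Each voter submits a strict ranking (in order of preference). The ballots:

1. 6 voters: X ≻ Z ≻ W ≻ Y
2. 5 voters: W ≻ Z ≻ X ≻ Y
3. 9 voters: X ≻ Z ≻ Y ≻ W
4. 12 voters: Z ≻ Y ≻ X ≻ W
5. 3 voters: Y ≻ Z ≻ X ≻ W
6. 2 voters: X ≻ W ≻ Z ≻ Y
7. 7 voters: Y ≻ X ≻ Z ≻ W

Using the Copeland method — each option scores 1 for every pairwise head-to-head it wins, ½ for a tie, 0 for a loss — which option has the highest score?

X

W: loses to X, Y, and Z → score 0.
X: beats W and Z; ties Y → score 2.5.
Y: beats W; ties X; loses to Z → score 1.5.
Z: beats W and Y; loses to X → score 2.
X has the best pairwise record.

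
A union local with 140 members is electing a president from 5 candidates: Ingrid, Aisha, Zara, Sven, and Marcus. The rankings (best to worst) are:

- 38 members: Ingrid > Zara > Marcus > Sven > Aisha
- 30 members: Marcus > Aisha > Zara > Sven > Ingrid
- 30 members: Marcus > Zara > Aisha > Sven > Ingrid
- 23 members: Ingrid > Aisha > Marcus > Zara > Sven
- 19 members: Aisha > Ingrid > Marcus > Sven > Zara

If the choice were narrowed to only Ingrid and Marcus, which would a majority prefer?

Ingrid

Voters preferring Ingrid to Marcus: 80; preferring Marcus to Ingrid: 60.
Ingrid wins the head-to-head.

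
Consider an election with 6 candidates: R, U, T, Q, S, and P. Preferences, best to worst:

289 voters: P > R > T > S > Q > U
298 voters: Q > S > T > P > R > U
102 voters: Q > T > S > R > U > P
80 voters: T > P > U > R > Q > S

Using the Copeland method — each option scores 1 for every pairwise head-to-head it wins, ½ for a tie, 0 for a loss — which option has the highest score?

Q

R: beats U; loses to T, Q, S, and P → score 1.
U: loses to R, T, Q, S, and P → score 0.
T: beats R, U, S, and P; loses to Q → score 4.
Q: beats R, U, T, S, and P → score 5.
S: beats R, U, and P; loses to T and Q → score 3.
P: beats R and U; loses to T, Q, and S → score 2.
Q has the best pairwise record.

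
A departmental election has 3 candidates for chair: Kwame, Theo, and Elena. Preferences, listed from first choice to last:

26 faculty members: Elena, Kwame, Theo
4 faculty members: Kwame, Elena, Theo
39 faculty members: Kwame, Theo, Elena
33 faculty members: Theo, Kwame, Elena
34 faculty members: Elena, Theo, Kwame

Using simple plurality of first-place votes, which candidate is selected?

First-place votes: Kwame 43, Theo 33, Elena 60.
Elena has the most first-place votes.

Elena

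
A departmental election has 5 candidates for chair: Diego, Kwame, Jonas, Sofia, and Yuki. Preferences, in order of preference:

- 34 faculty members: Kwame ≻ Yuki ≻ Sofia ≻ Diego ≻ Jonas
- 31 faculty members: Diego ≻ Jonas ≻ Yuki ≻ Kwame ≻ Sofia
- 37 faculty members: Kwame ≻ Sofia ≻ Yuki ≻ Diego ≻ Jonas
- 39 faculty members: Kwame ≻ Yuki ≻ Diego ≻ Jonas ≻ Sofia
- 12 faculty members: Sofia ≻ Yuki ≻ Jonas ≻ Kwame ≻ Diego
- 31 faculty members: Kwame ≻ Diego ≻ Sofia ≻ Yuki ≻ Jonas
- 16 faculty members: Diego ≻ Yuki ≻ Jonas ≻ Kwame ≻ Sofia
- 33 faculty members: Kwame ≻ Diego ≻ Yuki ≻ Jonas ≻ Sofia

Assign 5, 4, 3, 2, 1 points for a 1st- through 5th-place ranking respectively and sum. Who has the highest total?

Diego: 34·2 + 31·5 + 37·2 + 39·3 + 12·1 + 31·4 + 16·5 + 33·4 = 762
Kwame: 34·5 + 31·2 + 37·5 + 39·5 + 12·2 + 31·5 + 16·2 + 33·5 = 988
Jonas: 34·1 + 31·4 + 37·1 + 39·2 + 12·3 + 31·1 + 16·3 + 33·2 = 454
Sofia: 34·3 + 31·1 + 37·4 + 39·1 + 12·5 + 31·3 + 16·1 + 33·1 = 522
Yuki: 34·4 + 31·3 + 37·3 + 39·4 + 12·4 + 31·2 + 16·4 + 33·3 = 769
Kwame has the highest Borda score (988).

Kwame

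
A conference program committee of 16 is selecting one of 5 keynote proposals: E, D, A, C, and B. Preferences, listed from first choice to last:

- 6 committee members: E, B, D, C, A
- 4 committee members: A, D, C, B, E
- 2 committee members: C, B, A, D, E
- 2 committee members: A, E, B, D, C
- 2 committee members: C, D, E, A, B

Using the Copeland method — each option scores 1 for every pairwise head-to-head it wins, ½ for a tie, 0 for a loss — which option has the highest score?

E: beats B; ties D, A, and C → score 2.5.
D: beats C; ties E and A; loses to B → score 2.
A: ties E, D, and B; loses to C → score 1.5.
C: beats A; ties E and B; loses to D → score 2.
B: beats D; ties A and C; loses to E → score 2.
E has the best pairwise record.

E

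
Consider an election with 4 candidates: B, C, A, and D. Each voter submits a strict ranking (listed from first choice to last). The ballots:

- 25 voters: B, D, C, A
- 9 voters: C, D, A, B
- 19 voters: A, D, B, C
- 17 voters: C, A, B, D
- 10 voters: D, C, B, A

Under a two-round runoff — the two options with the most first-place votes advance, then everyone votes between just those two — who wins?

Round 1 first-place votes: B 25, C 26, A 19, D 10.
C and B advance.
Runoff: C is preferred to B by 36 voters; B by 44.
B wins the runoff.

B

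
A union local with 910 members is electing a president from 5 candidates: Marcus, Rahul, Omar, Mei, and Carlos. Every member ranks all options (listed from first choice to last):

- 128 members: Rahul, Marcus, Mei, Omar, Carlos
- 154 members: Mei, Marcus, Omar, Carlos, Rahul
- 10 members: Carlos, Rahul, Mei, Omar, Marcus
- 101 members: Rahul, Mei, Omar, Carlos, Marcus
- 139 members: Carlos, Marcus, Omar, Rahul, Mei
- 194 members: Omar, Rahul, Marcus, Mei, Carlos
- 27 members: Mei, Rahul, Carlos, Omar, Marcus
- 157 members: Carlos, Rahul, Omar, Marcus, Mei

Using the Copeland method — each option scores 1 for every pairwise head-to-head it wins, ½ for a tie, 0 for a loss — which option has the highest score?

Marcus: beats Mei and Carlos; loses to Rahul and Omar → score 2.
Rahul: beats Marcus and Mei; loses to Omar and Carlos → score 2.
Omar: beats Marcus, Rahul, Mei, and Carlos → score 4.
Mei: beats Carlos; loses to Marcus, Rahul, and Omar → score 1.
Carlos: beats Rahul; loses to Marcus, Omar, and Mei → score 1.
Omar has the best pairwise record.

Omar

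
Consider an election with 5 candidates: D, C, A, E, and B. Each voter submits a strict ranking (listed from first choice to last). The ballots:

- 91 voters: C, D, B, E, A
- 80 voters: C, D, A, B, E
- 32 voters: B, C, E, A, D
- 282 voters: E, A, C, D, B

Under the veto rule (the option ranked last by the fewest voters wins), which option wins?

Last-place votes: D 32, C 0, A 91, E 80, B 282.
C is ranked last by the fewest voters, so C wins.

C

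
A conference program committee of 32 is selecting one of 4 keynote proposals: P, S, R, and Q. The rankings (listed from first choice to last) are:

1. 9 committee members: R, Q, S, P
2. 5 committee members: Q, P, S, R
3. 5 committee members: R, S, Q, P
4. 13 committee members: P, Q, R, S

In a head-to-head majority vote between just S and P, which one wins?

P

Voters preferring S to P: 14; preferring P to S: 18.
P wins the head-to-head.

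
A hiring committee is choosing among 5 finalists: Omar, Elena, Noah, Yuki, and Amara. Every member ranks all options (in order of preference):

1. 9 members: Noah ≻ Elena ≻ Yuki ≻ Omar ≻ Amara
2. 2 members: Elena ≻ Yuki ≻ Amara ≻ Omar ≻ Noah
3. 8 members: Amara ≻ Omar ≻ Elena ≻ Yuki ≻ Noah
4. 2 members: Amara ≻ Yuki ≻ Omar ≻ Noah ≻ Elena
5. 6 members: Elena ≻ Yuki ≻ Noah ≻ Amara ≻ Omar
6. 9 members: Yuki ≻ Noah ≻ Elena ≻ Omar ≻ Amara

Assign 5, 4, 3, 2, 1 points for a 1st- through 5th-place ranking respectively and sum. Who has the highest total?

Elena

Omar: 9·2 + 2·2 + 8·4 + 2·3 + 6·1 + 9·2 = 84
Elena: 9·4 + 2·5 + 8·3 + 2·1 + 6·5 + 9·3 = 129
Noah: 9·5 + 2·1 + 8·1 + 2·2 + 6·3 + 9·4 = 113
Yuki: 9·3 + 2·4 + 8·2 + 2·4 + 6·4 + 9·5 = 128
Amara: 9·1 + 2·3 + 8·5 + 2·5 + 6·2 + 9·1 = 86
Elena has the highest Borda score (129).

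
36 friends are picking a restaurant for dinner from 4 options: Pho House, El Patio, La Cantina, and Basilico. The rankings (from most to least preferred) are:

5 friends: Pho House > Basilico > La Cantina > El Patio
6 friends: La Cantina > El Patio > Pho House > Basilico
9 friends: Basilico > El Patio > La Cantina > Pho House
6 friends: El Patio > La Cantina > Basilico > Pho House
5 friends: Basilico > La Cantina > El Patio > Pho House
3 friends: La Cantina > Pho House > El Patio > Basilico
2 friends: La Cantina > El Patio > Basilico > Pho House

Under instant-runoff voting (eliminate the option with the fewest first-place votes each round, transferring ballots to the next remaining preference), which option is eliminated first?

Pho House

Round 1: Pho House 5, El Patio 6, La Cantina 11, Basilico 14. Eliminate Pho House.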